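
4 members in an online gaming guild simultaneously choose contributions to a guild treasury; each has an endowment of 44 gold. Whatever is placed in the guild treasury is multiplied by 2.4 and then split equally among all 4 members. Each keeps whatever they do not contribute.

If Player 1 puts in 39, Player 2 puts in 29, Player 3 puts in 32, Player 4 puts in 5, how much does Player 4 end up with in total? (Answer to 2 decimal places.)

Total contributed: 39 + 29 + 32 + 5 = 105.
Each receives 2.4 × 105 / 4 = 63.00 from the guild treasury.
Player 4 keeps 44 − 5 = 39, so Player 4's payoff is 39 + 63.00 = 102.00.

102.00 gold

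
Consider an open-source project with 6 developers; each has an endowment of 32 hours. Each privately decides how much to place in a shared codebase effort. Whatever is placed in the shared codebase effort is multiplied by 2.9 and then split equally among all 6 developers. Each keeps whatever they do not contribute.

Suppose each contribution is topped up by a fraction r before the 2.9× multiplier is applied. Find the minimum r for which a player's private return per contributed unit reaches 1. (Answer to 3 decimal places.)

1.069

With matching at rate r, one contributed unit becomes (1 + r) in the shared codebase effort and returns 2.9 × (1 + r) / 6 to the contributor.
Setting this equal to 1: 1 + r = 6/2.9 = 2.0690.
So the minimum matching rate is r = 2.0690 − 1 = 1.069.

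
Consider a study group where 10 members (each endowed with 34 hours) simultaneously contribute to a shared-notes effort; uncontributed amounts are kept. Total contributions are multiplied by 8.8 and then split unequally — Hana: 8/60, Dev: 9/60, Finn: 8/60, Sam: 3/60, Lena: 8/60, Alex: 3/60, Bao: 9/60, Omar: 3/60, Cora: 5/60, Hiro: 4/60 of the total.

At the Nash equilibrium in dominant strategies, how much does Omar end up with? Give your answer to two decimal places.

A player with share s gets back 8.8·s per unit contributed, so full contribution is dominant for anyone with s > 1/8.8 = 0.1136 and zero contribution is dominant for anyone below.
Hana, Dev, Finn, Lena and Bao clear that bar, contributing 34 each; the remaining 5 contribute 0. Total contributed: 170.
Omar keeps 34 and receives 8.8 × 170 × 3/60 = 74.80 from the shared-notes effort, for a payoff of 108.80.

108.80 hours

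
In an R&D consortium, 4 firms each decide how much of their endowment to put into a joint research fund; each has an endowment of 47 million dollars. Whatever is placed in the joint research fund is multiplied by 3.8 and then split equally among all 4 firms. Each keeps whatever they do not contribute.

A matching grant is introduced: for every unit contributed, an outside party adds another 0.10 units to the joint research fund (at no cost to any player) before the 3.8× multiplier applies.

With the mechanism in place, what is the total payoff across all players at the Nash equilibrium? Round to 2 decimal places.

The effective private return per unit is now 3.8 × 1.10 / 4 = 1.0450 > 1, so every player's dominant strategy flips to full contribution.
At the Nash equilibrium everyone contributes 47. Group total payoff = 3.8 × 1.10 × 188 = 785.84.

785.84 million dollars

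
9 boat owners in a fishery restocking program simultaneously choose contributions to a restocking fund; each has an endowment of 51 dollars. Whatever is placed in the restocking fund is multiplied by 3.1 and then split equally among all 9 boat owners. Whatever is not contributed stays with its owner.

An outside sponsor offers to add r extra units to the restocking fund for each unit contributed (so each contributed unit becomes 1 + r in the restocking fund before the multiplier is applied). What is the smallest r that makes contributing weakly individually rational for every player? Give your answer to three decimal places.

1.903

With matching at rate r, one contributed unit becomes (1 + r) in the restocking fund and returns 3.1 × (1 + r) / 9 to the contributor.
Setting this equal to 1: 1 + r = 9/3.1 = 2.9032.
So the minimum matching rate is r = 2.9032 − 1 = 1.903.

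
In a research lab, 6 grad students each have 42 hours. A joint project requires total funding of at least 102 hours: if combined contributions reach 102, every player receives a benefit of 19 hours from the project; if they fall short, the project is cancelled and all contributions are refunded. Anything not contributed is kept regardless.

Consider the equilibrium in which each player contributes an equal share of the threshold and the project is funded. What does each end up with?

44 hours

Equal share of the threshold: 102/6 = 17.
At this profile no one gains by cutting their contribution: any cut drops the total below 102, the project is cancelled, contributions are refunded, and the deviator ends with 42, which is less than 42 − 17 + 19 = 44. Contributing more than 17 just wastes the excess. So contributing exactly 17 is a best response.
Each player's payoff: 42 − 17 + 19 = 44.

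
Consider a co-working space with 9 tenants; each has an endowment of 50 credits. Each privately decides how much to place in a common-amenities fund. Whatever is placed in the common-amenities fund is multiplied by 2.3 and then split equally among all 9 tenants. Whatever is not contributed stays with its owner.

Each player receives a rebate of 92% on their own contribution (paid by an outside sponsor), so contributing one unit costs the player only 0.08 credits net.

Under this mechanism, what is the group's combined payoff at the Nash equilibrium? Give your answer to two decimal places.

The effective private return per unit is now (2.3/9) / 0.08 = 3.1944 > 1, so every player's dominant strategy flips to full contribution.
At the Nash equilibrium everyone contributes 50. Group total payoff = 9 × (50 × 0.92 + 2.3 × 50) = 1449.00.

1449.00 credits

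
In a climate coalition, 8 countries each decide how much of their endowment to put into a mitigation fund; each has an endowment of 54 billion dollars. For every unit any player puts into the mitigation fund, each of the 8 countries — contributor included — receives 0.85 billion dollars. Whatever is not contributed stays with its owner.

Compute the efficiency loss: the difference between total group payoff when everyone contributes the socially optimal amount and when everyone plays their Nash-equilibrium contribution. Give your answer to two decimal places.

The private return per contributed unit is 0.85 < 1, so contributing 0 is dominant for every player. At the Nash equilibrium everyone keeps their 54, and the group total is 8 × 54 = 432.
Each contributed unit returns 6.800 to the group as a whole (0.85 to each of 8 players), which exceeds 1, so the social optimum is full contribution: group total = 6.800 × 432 = 2937.60.
Efficiency loss = 2937.60 − 432 = 2505.60.

2505.60 billion dollars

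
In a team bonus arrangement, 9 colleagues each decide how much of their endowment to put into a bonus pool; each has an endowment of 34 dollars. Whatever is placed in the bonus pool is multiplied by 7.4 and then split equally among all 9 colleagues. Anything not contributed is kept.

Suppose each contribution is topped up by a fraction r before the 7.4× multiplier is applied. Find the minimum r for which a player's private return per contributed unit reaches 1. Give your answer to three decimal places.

With matching at rate r, one contributed unit becomes (1 + r) in the bonus pool and returns 7.4 × (1 + r) / 9 to the contributor.
Setting this equal to 1: 1 + r = 9/7.4 = 1.2162.
So the minimum matching rate is r = 1.2162 − 1 = 0.216.

0.216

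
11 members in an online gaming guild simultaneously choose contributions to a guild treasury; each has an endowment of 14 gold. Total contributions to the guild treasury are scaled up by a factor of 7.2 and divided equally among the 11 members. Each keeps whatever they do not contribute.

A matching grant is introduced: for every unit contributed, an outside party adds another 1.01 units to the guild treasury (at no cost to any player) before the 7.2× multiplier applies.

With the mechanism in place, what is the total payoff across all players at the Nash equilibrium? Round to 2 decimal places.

2228.69 gold

Under the mechanism each unit contributed yields 7.2 × 2.01 / 11 = 1.3156 back to its contributor per unit of net cost, which exceeds 1, making full contribution the dominant choice for everyone.
At the Nash equilibrium everyone contributes 14. Group total payoff = 7.2 × 2.01 × 154 = 2228.69.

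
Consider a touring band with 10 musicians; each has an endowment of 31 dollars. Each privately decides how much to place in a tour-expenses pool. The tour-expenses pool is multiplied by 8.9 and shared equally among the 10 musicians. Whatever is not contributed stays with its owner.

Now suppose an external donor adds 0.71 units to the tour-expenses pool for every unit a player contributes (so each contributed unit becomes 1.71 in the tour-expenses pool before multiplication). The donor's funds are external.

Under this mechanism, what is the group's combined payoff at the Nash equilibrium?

4717.89 dollars

Under the mechanism each unit contributed yields 8.9 × 1.71 / 10 = 1.5219 back to its contributor per unit of net cost, which exceeds 1, making full contribution the dominant choice for everyone.
At the Nash equilibrium everyone contributes 31. Group total payoff = 8.9 × 1.71 × 310 = 4717.89.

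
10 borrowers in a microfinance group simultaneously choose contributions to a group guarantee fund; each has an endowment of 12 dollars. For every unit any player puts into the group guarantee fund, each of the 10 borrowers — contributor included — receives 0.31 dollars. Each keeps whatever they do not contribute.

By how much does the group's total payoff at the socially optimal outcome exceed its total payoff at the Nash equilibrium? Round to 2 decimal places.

252.00 dollars

The private return per contributed unit is 0.31 < 1, so contributing 0 is dominant for every player. At the Nash equilibrium everyone keeps their 12, and the group total is 10 × 12 = 120.
Each contributed unit returns 3.100 to the group as a whole (0.31 to each of 10 players), which exceeds 1, so the social optimum is full contribution: group total = 3.100 × 120 = 372.00.
Efficiency loss = 372.00 − 120 = 252.00.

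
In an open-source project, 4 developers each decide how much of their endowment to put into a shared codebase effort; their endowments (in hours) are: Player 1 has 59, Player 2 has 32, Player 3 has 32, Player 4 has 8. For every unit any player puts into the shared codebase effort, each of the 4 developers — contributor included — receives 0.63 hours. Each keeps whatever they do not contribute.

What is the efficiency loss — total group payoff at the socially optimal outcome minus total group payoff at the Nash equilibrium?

The private return per contributed unit is 0.63 < 1 for everyone, so the Nash equilibrium is zero contribution and the group total is Σ E_j = 59 + 32 + 32 + 8 = 131.
Each contributed unit returns 2.520 to the group, so the social optimum is full contribution by everyone: group total = 2.520 × 131 = 330.12.
Efficiency loss = (2.520 − 1) × 131 = 199.12.

199.12 hours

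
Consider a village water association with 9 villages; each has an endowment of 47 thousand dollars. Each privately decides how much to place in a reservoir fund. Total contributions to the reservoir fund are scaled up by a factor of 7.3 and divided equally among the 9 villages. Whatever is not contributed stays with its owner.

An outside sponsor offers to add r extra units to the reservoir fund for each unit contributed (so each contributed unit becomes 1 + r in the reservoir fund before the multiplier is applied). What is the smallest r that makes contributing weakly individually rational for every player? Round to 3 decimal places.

With matching at rate r, one contributed unit becomes (1 + r) in the reservoir fund and returns 7.3 × (1 + r) / 9 to the contributor.
Setting this equal to 1: 1 + r = 9/7.3 = 1.2329.
So the minimum matching rate is r = 1.2329 − 1 = 0.233.

0.233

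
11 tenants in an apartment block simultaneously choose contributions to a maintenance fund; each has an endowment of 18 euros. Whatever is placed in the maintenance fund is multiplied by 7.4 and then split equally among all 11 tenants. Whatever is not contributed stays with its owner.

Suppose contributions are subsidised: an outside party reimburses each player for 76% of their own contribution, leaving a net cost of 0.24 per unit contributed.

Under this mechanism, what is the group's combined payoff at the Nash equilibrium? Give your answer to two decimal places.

1615.68 euros

The effective private return per unit is now (7.4/11) / 0.24 = 2.8030 > 1, so every player's dominant strategy flips to full contribution.
So the Nash equilibrium is full contribution by all 11; the group earns 11 × (18 × 0.76 + 7.4 × 18) = 1615.68.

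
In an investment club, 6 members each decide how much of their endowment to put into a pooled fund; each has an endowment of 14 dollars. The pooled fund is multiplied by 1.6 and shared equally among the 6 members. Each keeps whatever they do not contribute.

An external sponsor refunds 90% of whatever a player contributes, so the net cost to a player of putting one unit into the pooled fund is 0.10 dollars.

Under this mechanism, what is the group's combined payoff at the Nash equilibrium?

The effective private return per unit is now (1.6/6) / 0.10 = 2.6667 > 1, so every player's dominant strategy flips to full contribution.
At the Nash equilibrium everyone contributes 14. Group total payoff = 6 × (14 × 0.90 + 1.6 × 14) = 210.00.

210.00 dollars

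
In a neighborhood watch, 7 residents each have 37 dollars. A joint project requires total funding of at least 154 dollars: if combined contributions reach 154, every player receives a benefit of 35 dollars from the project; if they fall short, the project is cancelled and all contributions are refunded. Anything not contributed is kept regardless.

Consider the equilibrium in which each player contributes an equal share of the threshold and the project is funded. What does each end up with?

50 dollars

Equal share of the threshold: 154/7 = 22.
At this profile no one gains by cutting their contribution: any cut drops the total below 154, the project is cancelled, contributions are refunded, and the deviator ends with 37, which is less than 37 − 22 + 35 = 50. Contributing more than 22 just wastes the excess. So contributing exactly 22 is a best response.
Each player's payoff: 37 − 22 + 35 = 50.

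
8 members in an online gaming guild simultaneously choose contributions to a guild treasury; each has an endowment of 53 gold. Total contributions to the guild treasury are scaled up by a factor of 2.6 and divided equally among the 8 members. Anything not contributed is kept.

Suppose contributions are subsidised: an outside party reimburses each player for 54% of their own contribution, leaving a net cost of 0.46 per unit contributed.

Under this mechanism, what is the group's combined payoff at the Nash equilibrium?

424.00 gold

Even with the mechanism, each unit contributed returns only (2.6/8) / 0.46 = 0.7065 per unit of net cost, so contributing nothing is still dominant.
At the Nash equilibrium no one contributes; group total payoff = 8 × 53 = 424.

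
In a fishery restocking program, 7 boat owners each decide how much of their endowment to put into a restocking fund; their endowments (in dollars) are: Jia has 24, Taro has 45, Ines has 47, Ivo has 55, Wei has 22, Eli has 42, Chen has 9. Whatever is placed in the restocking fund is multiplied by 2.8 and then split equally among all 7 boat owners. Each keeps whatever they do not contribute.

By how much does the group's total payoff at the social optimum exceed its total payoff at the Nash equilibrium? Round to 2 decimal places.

The private return per contributed unit is 2.8/7 = 0.4000 < 1 for every player regardless of endowment, so the Nash equilibrium is zero contribution and the group total is Σ E_j = 24 + 45 + 47 + 55 + 22 + 42 + 9 = 244.
Each contributed unit returns 2.800 to the group, so the social optimum is full contribution by everyone: group total = 2.800 × 244 = 683.20.
Efficiency loss = (2.800 − 1) × 244 = 439.20.

439.20 dollars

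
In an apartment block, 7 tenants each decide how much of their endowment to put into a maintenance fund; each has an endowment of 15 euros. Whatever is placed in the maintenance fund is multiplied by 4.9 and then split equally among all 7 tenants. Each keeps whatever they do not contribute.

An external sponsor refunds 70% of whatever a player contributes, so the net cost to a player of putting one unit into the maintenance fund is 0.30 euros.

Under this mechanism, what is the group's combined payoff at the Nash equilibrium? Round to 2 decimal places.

With the mechanism, a contributed unit returns (4.9/7) / 0.30 = 2.3333 per unit of net cost to the contributor — now above 1 — so contributing fully is weakly dominant for every player.
So the Nash equilibrium is full contribution by all 7; the group earns 7 × (15 × 0.70 + 4.9 × 15) = 588.00.

588.00 euros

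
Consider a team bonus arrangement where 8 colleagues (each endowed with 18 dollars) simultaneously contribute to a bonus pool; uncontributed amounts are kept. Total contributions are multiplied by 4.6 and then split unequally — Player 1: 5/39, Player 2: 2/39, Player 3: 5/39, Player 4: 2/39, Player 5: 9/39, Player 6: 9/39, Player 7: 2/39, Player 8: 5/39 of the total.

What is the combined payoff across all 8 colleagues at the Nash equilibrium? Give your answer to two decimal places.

273.60 dollars

For player j, contributing a unit is worthwhile iff 4.6 × (j's share) ≥ 1, i.e. iff j's share is at least 0.2174.
Player 5 and Player 6 clear that bar, contributing 18 each; the remaining 6 contribute 0. Total contributed: 36.
The bonus pool pays out 4.6 × 36 = 165.60 in total (split across the unequal shares, but the aggregate is all that matters for the group sum).
The 6 free-riders keep 18 each, adding 108. Group total = 108 + 165.60 = 273.60.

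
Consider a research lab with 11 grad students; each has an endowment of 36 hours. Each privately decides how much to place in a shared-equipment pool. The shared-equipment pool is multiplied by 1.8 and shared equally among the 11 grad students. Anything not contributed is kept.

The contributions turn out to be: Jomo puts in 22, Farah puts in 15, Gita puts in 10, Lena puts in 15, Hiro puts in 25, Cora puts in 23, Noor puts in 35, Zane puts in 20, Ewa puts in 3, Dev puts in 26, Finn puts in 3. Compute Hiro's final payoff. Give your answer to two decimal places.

43.24 hours

Total contributed: 22 + 15 + 10 + 15 + 25 + 23 + 35 + 20 + 3 + 26 + 3 = 197.
Each receives 1.8 × 197 / 11 = 32.24 from the shared-equipment pool.
Hiro keeps 36 − 25 = 11, so Hiro's payoff is 11 + 32.24 = 43.24.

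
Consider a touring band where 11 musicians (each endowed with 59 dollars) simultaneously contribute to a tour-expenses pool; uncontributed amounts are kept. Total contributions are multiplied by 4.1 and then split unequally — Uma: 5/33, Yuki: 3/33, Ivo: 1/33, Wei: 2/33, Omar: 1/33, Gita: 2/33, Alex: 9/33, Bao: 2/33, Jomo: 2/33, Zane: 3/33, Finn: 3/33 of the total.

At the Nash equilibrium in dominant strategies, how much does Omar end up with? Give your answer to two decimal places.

A player with share s gets back 4.1·s per unit contributed, so full contribution is dominant for anyone with s > 1/4.1 = 0.2439 and zero contribution is dominant for anyone below.
Only Alex (9/33) clears that bar, contributing 59; the remaining 10 contribute 0. Total contributed: 59.
Omar keeps 59 and receives 4.1 × 59 × 1/33 = 7.33 from the tour-expenses pool, for a payoff of 66.33.

66.33 dollars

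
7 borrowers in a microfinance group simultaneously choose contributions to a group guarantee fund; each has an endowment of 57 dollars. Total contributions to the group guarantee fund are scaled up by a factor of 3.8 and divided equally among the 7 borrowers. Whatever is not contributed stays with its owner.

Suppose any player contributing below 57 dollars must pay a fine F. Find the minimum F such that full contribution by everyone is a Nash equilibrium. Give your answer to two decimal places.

26.06 dollars

Given the others contribute fully, the best deviation is to contribute 0 (any partial contribution still incurs the fine and gives up units whose private return 0.5429 is below 1).
Deviating from 57 to 0 saves 57 dollars but forfeits the deviator's share of the drop in the group guarantee fund: 3.8/7 × 57 = 30.94.
So the deviation gain is 57 − 30.94 = 26.06, and the fine must be at least 26.06 dollars to wipe it out.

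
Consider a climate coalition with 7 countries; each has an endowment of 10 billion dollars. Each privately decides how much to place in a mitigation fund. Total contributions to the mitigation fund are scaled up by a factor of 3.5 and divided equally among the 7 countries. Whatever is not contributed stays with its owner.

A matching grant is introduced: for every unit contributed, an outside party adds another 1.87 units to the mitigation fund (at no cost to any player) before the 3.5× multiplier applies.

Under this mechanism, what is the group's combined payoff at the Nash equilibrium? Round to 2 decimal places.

703.15 billion dollars

With the mechanism, a contributed unit returns 3.5 × 2.87 / 7 = 1.4350 per unit of net cost to the contributor — now above 1 — so contributing fully is weakly dominant for every player.
So the Nash equilibrium is full contribution by all 7; the group earns 3.5 × 2.87 × 70 = 703.15.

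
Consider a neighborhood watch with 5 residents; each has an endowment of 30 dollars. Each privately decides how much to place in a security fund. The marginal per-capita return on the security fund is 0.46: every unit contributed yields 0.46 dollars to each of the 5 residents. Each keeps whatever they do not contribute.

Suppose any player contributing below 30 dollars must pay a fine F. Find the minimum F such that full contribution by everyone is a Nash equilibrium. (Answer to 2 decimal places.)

16.20 dollars

Given the others contribute fully, the best deviation is to contribute 0 (any partial contribution still incurs the fine and gives up units whose private return 0.46 is below 1).
Deviating from 30 to 0 saves 30 dollars but forfeits the deviator's share of the drop in the security fund: 0.46 × 30 = 13.80.
So the deviation gain is 30 − 13.80 = 16.20, and the fine must be at least 16.20 dollars to wipe it out.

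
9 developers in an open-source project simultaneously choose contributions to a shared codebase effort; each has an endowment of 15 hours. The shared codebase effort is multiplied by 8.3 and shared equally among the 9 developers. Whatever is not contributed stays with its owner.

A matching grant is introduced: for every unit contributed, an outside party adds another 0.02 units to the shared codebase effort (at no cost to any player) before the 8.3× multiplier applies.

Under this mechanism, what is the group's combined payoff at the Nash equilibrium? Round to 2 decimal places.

Even with the mechanism, each unit contributed returns only 8.3 × 1.02 / 9 = 0.9407 per unit of net cost, so contributing nothing is still dominant.
At the Nash equilibrium no one contributes; group total payoff = 9 × 15 = 135.

135.00 hours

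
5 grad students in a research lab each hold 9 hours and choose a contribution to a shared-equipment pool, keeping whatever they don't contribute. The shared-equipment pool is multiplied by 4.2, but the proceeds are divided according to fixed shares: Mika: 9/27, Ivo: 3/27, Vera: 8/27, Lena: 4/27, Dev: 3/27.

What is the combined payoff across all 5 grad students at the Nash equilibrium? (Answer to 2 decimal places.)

Player j's private return per contributed unit is 4.2 × (j's share). Contributing is weakly dominant for j when that share is at least 1/4.2 = 0.2381, and contributing 0 is dominant otherwise.
Mika and Vera clear that bar, contributing 9 each; the remaining 3 contribute 0. Total contributed: 18.
The shared-equipment pool pays out 4.2 × 18 = 75.60 in total (split across the unequal shares, but the aggregate is all that matters for the group sum).
The 3 free-riders keep 9 each, adding 27. Group total = 27 + 75.60 = 102.60.

102.60 hours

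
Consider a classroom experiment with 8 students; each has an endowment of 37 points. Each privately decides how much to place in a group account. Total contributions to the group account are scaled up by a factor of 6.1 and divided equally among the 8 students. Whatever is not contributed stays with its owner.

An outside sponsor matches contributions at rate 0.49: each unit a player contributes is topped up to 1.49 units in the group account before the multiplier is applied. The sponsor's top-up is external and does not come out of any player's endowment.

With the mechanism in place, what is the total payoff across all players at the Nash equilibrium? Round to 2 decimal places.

With the mechanism, a contributed unit returns 6.1 × 1.49 / 8 = 1.1361 per unit of net cost to the contributor — now above 1 — so contributing fully is weakly dominant for every player.
At the Nash equilibrium everyone contributes 37. Group total payoff = 6.1 × 1.49 × 296 = 2690.34.

2690.34 points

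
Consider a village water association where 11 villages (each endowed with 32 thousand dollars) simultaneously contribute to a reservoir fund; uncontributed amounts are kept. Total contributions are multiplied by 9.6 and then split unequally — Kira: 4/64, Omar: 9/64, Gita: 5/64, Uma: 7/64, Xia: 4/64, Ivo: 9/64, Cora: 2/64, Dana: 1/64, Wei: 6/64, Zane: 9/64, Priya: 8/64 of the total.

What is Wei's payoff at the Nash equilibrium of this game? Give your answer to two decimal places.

176.00 thousand dollars

For player j, contributing a unit is worthwhile iff 9.6 × (j's share) ≥ 1, i.e. iff j's share is at least 0.1042.
Omar, Uma, Ivo, Zane and Priya are above the threshold, contributing 32 each; the remaining 6 contribute 0. Total contributed: 160.
Wei keeps 32 and receives 9.6 × 160 × 6/64 = 144.00 from the reservoir fund, for a payoff of 176.00.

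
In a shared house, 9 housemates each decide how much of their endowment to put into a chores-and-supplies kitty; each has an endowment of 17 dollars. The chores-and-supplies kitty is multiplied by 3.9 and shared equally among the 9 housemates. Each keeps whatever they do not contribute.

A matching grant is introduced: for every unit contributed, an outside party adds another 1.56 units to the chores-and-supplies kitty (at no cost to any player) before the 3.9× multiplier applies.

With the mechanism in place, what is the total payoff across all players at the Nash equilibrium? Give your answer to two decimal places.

1527.55 dollars

Under the mechanism each unit contributed yields 3.9 × 2.56 / 9 = 1.1093 back to its contributor per unit of net cost, which exceeds 1, making full contribution the dominant choice for everyone.
At the Nash equilibrium everyone contributes 17. Group total payoff = 3.9 × 2.56 × 153 = 1527.55.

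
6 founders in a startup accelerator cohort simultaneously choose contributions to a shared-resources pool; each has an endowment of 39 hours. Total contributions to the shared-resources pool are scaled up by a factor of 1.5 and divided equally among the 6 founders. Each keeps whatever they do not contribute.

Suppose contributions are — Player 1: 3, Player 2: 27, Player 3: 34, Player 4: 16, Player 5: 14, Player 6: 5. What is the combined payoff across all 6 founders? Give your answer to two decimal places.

283.50 hours

Total contributed: 3 + 27 + 34 + 16 + 14 + 5 = 99; total kept: 6 × 39 − 99 = 135.
The shared-resources pool pays out 1.5 × 99 = 148.50 in aggregate.
Group total = 135 + 148.50 = 283.50.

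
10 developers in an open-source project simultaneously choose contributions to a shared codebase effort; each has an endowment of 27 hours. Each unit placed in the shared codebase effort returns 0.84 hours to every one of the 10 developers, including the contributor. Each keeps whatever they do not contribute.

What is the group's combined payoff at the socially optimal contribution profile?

2268.00 hours

Each contributed unit returns 8.400 to the group as a whole (0.84 to each of 10 players), which exceeds 1, so the social optimum is full contribution: group total = 8.400 × 270 = 2268.00.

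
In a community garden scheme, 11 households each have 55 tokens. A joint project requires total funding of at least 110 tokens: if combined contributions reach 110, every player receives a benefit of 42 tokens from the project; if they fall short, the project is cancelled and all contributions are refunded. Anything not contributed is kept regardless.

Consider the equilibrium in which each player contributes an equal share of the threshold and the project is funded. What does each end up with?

87 tokens

Equal share of the threshold: 110/11 = 10.
At this profile no one gains by cutting their contribution: any cut drops the total below 110, the project is cancelled, contributions are refunded, and the deviator ends with 55, which is less than 55 − 10 + 42 = 87. Contributing more than 10 just wastes the excess. So contributing exactly 10 is a best response.
Each player's payoff: 55 − 10 + 42 = 87.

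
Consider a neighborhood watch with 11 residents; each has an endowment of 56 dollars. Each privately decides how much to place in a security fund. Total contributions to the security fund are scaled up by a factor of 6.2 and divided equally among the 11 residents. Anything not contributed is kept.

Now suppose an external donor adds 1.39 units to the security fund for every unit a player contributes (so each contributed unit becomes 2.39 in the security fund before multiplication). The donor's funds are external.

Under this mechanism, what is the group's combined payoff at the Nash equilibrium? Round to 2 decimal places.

9127.89 dollars

The effective private return per unit is now 6.2 × 2.39 / 11 = 1.3471 > 1, so every player's dominant strategy flips to full contribution.
At the Nash equilibrium everyone contributes 56. Group total payoff = 6.2 × 2.39 × 616 = 9127.89.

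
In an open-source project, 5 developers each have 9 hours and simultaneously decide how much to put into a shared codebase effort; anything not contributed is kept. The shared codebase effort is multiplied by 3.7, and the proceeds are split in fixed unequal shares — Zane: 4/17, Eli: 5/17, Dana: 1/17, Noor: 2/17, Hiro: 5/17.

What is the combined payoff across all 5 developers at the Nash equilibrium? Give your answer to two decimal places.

Player j's private return per contributed unit is 3.7 × (j's share). Contributing is weakly dominant for j when that share is at least 1/3.7 = 0.2703, and contributing 0 is dominant otherwise.
Eli and Hiro clear that bar, contributing 9 each; the remaining 3 contribute 0. Total contributed: 18.
The shared codebase effort pays out 3.7 × 18 = 66.60 in total (split across the unequal shares, but the aggregate is all that matters for the group sum).
The 3 free-riders keep 9 each, adding 27. Group total = 27 + 66.60 = 93.60.

93.60 hours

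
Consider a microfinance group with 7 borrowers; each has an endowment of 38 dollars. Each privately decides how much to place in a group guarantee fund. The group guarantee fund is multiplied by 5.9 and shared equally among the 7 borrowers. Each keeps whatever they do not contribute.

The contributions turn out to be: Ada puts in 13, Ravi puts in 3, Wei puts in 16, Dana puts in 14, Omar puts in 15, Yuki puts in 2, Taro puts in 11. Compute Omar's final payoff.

85.37 dollars

Total contributed: 13 + 3 + 16 + 14 + 15 + 2 + 11 = 74.
Each receives 5.9 × 74 / 7 = 62.37 from the group guarantee fund.
Omar keeps 38 − 15 = 23, so Omar's payoff is 23 + 62.37 = 85.37.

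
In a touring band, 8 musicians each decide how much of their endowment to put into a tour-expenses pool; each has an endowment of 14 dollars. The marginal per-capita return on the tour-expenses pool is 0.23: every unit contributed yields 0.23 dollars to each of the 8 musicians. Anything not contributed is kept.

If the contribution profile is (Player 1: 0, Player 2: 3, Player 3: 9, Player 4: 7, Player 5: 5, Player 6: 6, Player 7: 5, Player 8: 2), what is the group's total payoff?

143.08 dollars

Total contributed: 0 + 3 + 9 + 7 + 5 + 6 + 5 + 2 = 37; total kept: 8 × 14 − 37 = 75.
The tour-expenses pool pays out 0.23 × 8 × 37 = 68.08 in aggregate.
Group total = 75 + 68.08 = 143.08.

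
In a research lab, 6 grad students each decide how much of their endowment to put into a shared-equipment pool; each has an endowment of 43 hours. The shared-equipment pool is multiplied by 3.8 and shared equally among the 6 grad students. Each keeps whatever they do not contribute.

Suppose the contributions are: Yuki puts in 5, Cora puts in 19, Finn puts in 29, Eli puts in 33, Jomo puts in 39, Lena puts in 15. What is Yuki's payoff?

Total contributed: 5 + 19 + 29 + 33 + 39 + 15 = 140.
Each receives 3.8 × 140 / 6 = 88.67 from the shared-equipment pool.
Yuki keeps 43 − 5 = 38, so Yuki's payoff is 38 + 88.67 = 126.67.

126.67 hours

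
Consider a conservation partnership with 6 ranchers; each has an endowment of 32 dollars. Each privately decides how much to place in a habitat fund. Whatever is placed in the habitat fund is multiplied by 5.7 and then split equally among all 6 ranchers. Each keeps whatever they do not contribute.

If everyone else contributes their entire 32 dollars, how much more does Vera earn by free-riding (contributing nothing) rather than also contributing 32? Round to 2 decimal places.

1.60 dollars

Switching from a contribution of 32 to 0 lets Vera keep an extra 32 dollars, but lowers the habitat fund by 32, which costs Vera their own share of that drop: 5.7/6 × 32 = 30.40.
Net gain = 32 − 30.40 = 1.60. The private return per contributed unit (0.9500) is below 1, so free-riding is indeed the best response regardless of what the others do.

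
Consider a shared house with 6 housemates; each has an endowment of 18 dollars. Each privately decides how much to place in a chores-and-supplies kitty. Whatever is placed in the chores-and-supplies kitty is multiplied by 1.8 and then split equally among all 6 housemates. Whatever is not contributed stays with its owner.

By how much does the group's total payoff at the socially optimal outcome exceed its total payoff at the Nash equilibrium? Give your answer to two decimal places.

86.40 dollars

Each contributed unit returns 1.8/6 = 0.3000 to its contributor — below 1 — so contributing 0 is dominant for every player. At the Nash equilibrium everyone keeps their 18, and the group total is 6 × 18 = 108.
Each contributed unit returns 1.800 to the group as a whole (0.3000 to each of 6 players), which exceeds 1, so the social optimum is full contribution: group total = 1.800 × 108 = 194.40.
Efficiency loss = 194.40 − 108 = 86.40.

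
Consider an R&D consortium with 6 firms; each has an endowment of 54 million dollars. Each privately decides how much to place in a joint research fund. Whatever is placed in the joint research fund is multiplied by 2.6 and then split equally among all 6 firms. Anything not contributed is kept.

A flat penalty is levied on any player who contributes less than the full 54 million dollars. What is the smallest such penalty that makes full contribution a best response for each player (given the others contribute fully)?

30.60 million dollars

Given the others contribute fully, the best deviation is to contribute 0 (any partial contribution still incurs the fine and gives up units whose private return 0.4333 is below 1).
Deviating from 54 to 0 saves 54 million dollars but forfeits the deviator's share of the drop in the joint research fund: 2.6/6 × 54 = 23.40.
So the deviation gain is 54 − 23.40 = 30.60, and the fine must be at least 30.60 million dollars to wipe it out.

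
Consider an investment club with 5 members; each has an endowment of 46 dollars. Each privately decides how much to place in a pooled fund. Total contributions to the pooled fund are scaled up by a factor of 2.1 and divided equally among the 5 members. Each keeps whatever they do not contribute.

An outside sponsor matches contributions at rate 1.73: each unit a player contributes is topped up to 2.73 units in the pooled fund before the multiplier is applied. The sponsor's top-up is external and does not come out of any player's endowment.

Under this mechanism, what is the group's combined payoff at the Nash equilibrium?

1318.59 dollars

Under the mechanism each unit contributed yields 2.1 × 2.73 / 5 = 1.1466 back to its contributor per unit of net cost, which exceeds 1, making full contribution the dominant choice for everyone.
So the Nash equilibrium is full contribution by all 5; the group earns 2.1 × 2.73 × 230 = 1318.59.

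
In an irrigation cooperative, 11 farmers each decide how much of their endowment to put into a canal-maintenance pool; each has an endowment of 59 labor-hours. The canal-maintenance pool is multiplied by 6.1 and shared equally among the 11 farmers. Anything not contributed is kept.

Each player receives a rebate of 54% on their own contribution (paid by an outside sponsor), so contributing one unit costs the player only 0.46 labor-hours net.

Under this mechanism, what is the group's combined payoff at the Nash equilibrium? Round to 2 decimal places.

4309.36 labor-hours

Under the mechanism each unit contributed yields (6.1/11) / 0.46 = 1.2055 back to its contributor per unit of net cost, which exceeds 1, making full contribution the dominant choice for everyone.
At the Nash equilibrium everyone contributes 59. Group total payoff = 11 × (59 × 0.54 + 6.1 × 59) = 4309.36.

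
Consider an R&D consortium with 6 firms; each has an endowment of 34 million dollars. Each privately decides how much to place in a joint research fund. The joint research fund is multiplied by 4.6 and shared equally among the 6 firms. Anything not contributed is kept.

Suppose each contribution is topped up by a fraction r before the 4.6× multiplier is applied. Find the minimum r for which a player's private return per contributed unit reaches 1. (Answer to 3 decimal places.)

With matching at rate r, one contributed unit becomes (1 + r) in the joint research fund and returns 4.6 × (1 + r) / 6 to the contributor.
Setting this equal to 1: 1 + r = 6/4.6 = 1.3043.
So the minimum matching rate is r = 1.3043 − 1 = 0.304.

0.304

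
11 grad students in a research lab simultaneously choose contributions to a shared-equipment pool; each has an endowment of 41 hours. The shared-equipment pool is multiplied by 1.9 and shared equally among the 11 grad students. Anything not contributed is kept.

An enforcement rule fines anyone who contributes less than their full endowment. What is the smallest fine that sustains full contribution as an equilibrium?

Given the others contribute fully, the best deviation is to contribute 0 (any partial contribution still incurs the fine and gives up units whose private return 0.1727 is below 1).
Deviating from 41 to 0 saves 41 hours but forfeits the deviator's share of the drop in the shared-equipment pool: 1.9/11 × 41 = 7.08.
So the deviation gain is 41 − 7.08 = 33.92, and the fine must be at least 33.92 hours to wipe it out.

33.92 hours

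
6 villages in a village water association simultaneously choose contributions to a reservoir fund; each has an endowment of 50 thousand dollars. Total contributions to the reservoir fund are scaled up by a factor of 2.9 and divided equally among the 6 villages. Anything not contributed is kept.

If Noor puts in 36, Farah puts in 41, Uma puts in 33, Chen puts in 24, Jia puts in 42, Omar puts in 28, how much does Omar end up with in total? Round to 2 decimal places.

Total contributed: 36 + 41 + 33 + 24 + 42 + 28 = 204.
Each receives 2.9 × 204 / 6 = 98.60 from the reservoir fund.
Omar keeps 50 − 28 = 22, so Omar's payoff is 22 + 98.60 = 120.60.

120.60 thousand dollars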